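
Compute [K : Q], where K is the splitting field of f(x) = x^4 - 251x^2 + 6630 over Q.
[K : Q] = 4

Solving the quadratic in x^2: x^2 = (251 ± √(251^2 - 4·6630))/2 = (251 ± √36481)/2 = (251 ± 191)/2, giving x^2 = 221 or x^2 = 30. So f(x) = (x^2 - 221)(x^2 - 30) and the roots of f are ±√221, ±√30. Hence the splitting field is K = Q(√221, √30). Since 221 and 30 are distinct squarefree integers > 1, their product 6630 is not a perfect square, so √30 ∉ Q(√221). By the tower law [K:Q] = [Q(√221,√30):Q(√221)] · [Q(√221):Q] = 2 · 2 = 4.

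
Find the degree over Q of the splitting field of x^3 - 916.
[K : Q] = 6

The roots of x^3 - 916 are ∛916, ω∛916, ω^2∛916 where ω = e^(2πi/3) is a primitive cube root of unity, so K = Q(∛916, ω). Now [Q(∛916):Q] = 3 (since 916 is not a perfect cube, x^3 - 916 is irreducible) and [Q(ω):Q] = 2. Both 2 and 3 divide [K:Q], and [K:Q] ≤ 3·2 = 6, so [K:Q] = 6. (Equivalently: Q(∛916) ⊂ R but ω ∉ R, so [K : Q(∛916)] = 2.)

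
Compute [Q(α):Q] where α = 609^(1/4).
[Q(α):Q] = 4

α is a root of x^4 - 609. By Eisenstein's criterion at the prime p = 3 (which divides the constant term 609 but p^2 = 9 does not, since 609 is squarefree), x^4 - 609 is irreducible over Q. Hence [Q(α):Q] = 4.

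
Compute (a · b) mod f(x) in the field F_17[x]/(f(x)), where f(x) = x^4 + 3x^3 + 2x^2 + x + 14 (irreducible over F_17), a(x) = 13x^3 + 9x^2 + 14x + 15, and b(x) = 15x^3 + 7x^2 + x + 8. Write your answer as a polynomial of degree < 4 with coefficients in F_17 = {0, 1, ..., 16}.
a · b ≡ 12x^3 + 5x^2 + 15x + 13 (mod f(x))

Multiply in F_17[x]: a(x)·b(x) = (13x^3 + 9x^2 + 14x + 15)·(15x^3 + 7x^2 + x + 8) = 8x^6 + 5x^5 + 14x^4 + 11x^3 + 4x^2 + 8x + 1. This has degree ≥ 4, so divide by f(x) over F_17: 8x^6 + 5x^5 + 14x^4 + 11x^3 + 4x^2 + 8x + 1 = (8x^2 + 15x + 4)·(x^4 + 3x^3 + 2x^2 + x + 14) + (12x^3 + 5x^2 + 15x + 13). Hence a·b ≡ 12x^3 + 5x^2 + 15x + 13 (mod f). (F_17[x]/(f) is a field with 17^4 = 83521 elements since f is irreducible of degree 4.)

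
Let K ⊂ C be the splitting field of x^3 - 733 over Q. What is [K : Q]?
[K : Q] = 6

The roots of x^3 - 733 are ∛733, ω∛733, ω^2∛733 where ω = e^(2πi/3) is a primitive cube root of unity, so K = Q(∛733, ω). Now [Q(∛733):Q] = 3 (since 733 is not a perfect cube, x^3 - 733 is irreducible) and [Q(ω):Q] = 2. Both 2 and 3 divide [K:Q], and [K:Q] ≤ 3·2 = 6, so [K:Q] = 6. (Equivalently: Q(∛733) ⊂ R but ω ∉ R, so [K : Q(∛733)] = 2.)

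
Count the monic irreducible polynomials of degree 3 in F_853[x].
There are 206883208 monic irreducible polynomials of degree 3 over F_853

Each element of F_{853^3} that lies in no proper subfield is a root of exactly one monic irreducible of degree 3 over F_853, and each such polynomial has 3 distinct roots in F_{853^3}. By Möbius inversion the count is N_853(3) = (1/3) Σ_{d|3} μ(3/d) · 853^d = (1/3)(μ(3)·853^1 + μ(1)·853^3) = 620649624/3 = 206883208.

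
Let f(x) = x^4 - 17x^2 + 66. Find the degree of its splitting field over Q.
[K : Q] = 4

Solving the quadratic in x^2: x^2 = (17 ± √(17^2 - 4·66))/2 = (17 ± √25)/2 = (17 ± 5)/2, giving x^2 = 11 or x^2 = 6. So f(x) = (x^2 - 11)(x^2 - 6) and the roots of f are ±√11, ±√6. Hence the splitting field is K = Q(√11, √6). Since 11 and 6 are distinct squarefree integers > 1, their product 66 is not a perfect square, so √6 ∉ Q(√11). By the tower law [K:Q] = [Q(√11,√6):Q(√11)] · [Q(√11):Q] = 2 · 2 = 4.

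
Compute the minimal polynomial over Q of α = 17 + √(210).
m_α(x) = x^2 - 34x + 79

From α - 17 = √(210), squaring gives (α - 17)^2 = 210, i.e. α^2 - 34α + 289 = 210, so α^2 - 34α + 79 = 0. The discriminant of x^2 - 34x + 79 is (-34)^2 - 4·(79) = 1156 - 316 = 840, and 4·(210) is not a perfect square in Q since 210 is squarefree and ≠ 1. Hence x^2 - 34x + 79 is irreducible over Q and is the minimal polynomial of α.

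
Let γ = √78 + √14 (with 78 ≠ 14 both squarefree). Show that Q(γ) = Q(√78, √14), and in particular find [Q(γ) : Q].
[Q(γ) : Q] = 4 (equivalently, Q(γ) = Q(√78, √14))

Obviously Q(γ) ⊆ Q(√78, √14), and [Q(√78, √14):Q] = 4 (since 78, 14 are distinct squarefree integers > 1 with 1092 not a perfect square). To show equality we compute the minimal polynomial of γ. From γ = √78 + √14: γ^2 = 78 + 2√(1092) + 14 = 92 + 2√(1092), so γ^2 - 92 = 2√(1092); squaring, (γ^2 - 92)^2 = 4·1092, i.e. γ^4 - 184γ^2 + 8464 - 4368 = 0, i.e. γ^4 - 184γ^2 + 4096 = 0. So γ is a root of x^4 - 184x^2 + 4096. This polynomial is irreducible over Q: it has no rational root (each ±√78 ± √14 is irrational), and any factorization into two quadratics over Q would force √(1092) ∈ Q (pairing opposite roots) or √78, √14 ∈ Q (other pairings), all impossible. Hence [Q(γ):Q] = 4 = [Q(√78, √14):Q], so Q(γ) = Q(√78, √14).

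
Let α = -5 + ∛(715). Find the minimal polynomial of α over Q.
m_α(x) = x^3 + 15x^2 + 75x - 590

Set β = α + 5 = ∛(715), so β^3 = 715. Then (α + 5)^3 - 715 = 0, i.e. α is a root of g(x) = (x + 5)^3 - 715 = x^3 + 15x^2 + 75x - 590. Since g(x) = h(x + 5) where h(x) = x^3 - 715, and h is irreducible over Q (because 715 is not a perfect cube, so h has no rational root, and a monic cubic with no rational root is irreducible), g is also irreducible (irreducibility is preserved under the substitution x → x + 5). Hence m_α(x) = x^3 + 15x^2 + 75x - 590.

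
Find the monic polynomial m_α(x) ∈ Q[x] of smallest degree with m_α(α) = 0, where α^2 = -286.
m_α(x) = x^2 + 286

α satisfies α^2 + 286 = 0, so x^2 + 286 annihilates α. Since d = -286 is squarefree and ≠ 1, it is not a perfect square in Q, so x^2 + 286 has no rational root and is therefore irreducible over Q (a degree-2 polynomial over a field is irreducible iff it has no root). Hence m_α(x) = x^2 + 286.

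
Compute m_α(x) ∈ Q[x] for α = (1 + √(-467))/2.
m_α(x) = x^2 - x + 117

From 2α - 1 = √(-467), squaring gives (2α - 1)^2 = -467, i.e. 4α^2 - 4α + 1 = -467, so α^2 - α + (1 + 467)/4 = 0. Since -467 ≡ 1 (mod 4), (1 + 467)/4 = 117 ∈ Z. The polynomial x^2 - x + 117 has discriminant 1 - 4·(117) = -467, which is not a perfect square in Q (d = -467 is squarefree and ≠ 1), so x^2 - x + 117 is irreducible over Q. It is the minimal polynomial of α.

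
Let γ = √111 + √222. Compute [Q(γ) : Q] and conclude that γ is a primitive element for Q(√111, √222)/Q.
[Q(γ) : Q] = 4 (equivalently, Q(γ) = Q(√111, √222))

Obviously Q(γ) ⊆ Q(√111, √222), and [Q(√111, √222):Q] = 4 (since 111, 222 are distinct squarefree integers > 1 with 24642 not a perfect square). To show equality we compute the minimal polynomial of γ. From γ = √111 + √222: γ^2 = 111 + 2√(24642) + 222 = 333 + 2√(24642), so γ^2 - 333 = 2√(24642); squaring, (γ^2 - 333)^2 = 4·24642, i.e. γ^4 - 666γ^2 + 110889 - 98568 = 0, i.e. γ^4 - 666γ^2 + 12321 = 0. So γ is a root of x^4 - 666x^2 + 12321. This polynomial is irreducible over Q: it has no rational root (each ±√111 ± √222 is irrational), and any factorization into two quadratics over Q would force √(24642) ∈ Q (pairing opposite roots) or √111, √222 ∈ Q (other pairings), all impossible. Hence [Q(γ):Q] = 4 = [Q(√111, √222):Q], so Q(γ) = Q(√111, √222).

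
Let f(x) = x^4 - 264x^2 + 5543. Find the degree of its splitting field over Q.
[K : Q] = 4

Solving the quadratic in x^2: x^2 = (264 ± √(264^2 - 4·5543))/2 = (264 ± √47524)/2 = (264 ± 218)/2, giving x^2 = 241 or x^2 = 23. So f(x) = (x^2 - 241)(x^2 - 23) and the roots of f are ±√241, ±√23. Hence the splitting field is K = Q(√241, √23). Since 241 and 23 are distinct squarefree integers > 1, their product 5543 is not a perfect square, so √23 ∉ Q(√241). By the tower law [K:Q] = [Q(√241,√23):Q(√241)] · [Q(√241):Q] = 2 · 2 = 4.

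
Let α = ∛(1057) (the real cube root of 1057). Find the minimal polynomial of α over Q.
m_α(x) = x^3 - 1057

α satisfies α^3 = 1057, so x^3 - 1057 annihilates α. By the rational root test, a rational root p/q (in lowest terms) of x^3 - 1057 would satisfy p^3 = 1057 q^3, forcing q = 1 and p^3 = 1057; but 1057 is not a perfect cube, contradiction. A monic cubic over Q with no rational root is irreducible (any nontrivial factorization would include a linear factor). Hence x^3 - 1057 is the minimal polynomial of α, and in particular [Q(α):Q] = 3.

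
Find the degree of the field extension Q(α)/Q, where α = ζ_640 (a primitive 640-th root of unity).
[Q(α):Q] = 256

The minimal polynomial of ζ_640 over Q is the 640-th cyclotomic polynomial Φ_640(x), which is irreducible over Q and has degree φ(640) = 256. Hence [Q(α):Q] = φ(640) = 256.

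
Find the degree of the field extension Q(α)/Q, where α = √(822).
[Q(α):Q] = 2

[Q(α):Q] equals the degree of the minimal polynomial of α. Here α^2 = 822 and x^2 - 822 is irreducible (d = 822 is squarefree, ≠ 1, hence not a square), so deg(m_α) = 2. Thus [Q(α):Q] = 2.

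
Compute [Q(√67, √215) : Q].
[Q(√67, √215) : Q] = 4

[Q(√67):Q] = 2 (min poly x^2 - 67, irreducible since 67 is squarefree > 1). For the top step, suppose √215 ∈ Q(√67), say √215 = c + d√67 with c, d ∈ Q. Squaring: 215 = c^2 + 67d^2 + 2cd√67. Since √67 ∉ Q this forces 2cd = 0. If d = 0 then √215 = c ∈ Q, contradicting 215 squarefree > 1. If c = 0 then 215 = 67d^2, so 67·215 = (67d)^2 is a perfect square in Q — but 67·215 = 14405 is not a perfect square (since 67 and 215 are distinct squarefree integers). Contradiction. Hence √215 ∉ Q(√67), so x^2 - 215 stays irreducible over Q(√67) and [Q(√67, √215) : Q(√67)] = 2. By the tower law, [Q(√67, √215) : Q] = 2 · 2 = 4.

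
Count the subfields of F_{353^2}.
F_{353^2} has 2 subfields

The subfields of F_{p^n} are exactly the fields F_{p^d} for d | n (each is the fixed field of the unique index-d subgroup of Gal(F_{p^n}/F_p) ≅ Z/nZ). The divisors of n = 2 are {1, 2}, giving 2 subfields: F_{353^1}, F_{353^2}.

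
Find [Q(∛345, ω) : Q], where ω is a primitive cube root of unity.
[Q(∛345, ω) : Q] = 6

[Q(∛345):Q] = 3 (min poly x^3 - 345, irreducible since 345 is not a perfect cube). [Q(ω):Q] = 2 (min poly x^2 + x + 1). Since Q(∛345) ⊂ R and ω ∉ R, we have ω ∉ Q(∛345), so x^2 + x + 1 remains irreducible over Q(∛345) and [Q(∛345, ω) : Q(∛345)] = 2. By the tower law, [Q(∛345, ω) : Q] = 3 · 2 = 6. (In fact Q(∛345, ω) is the splitting field of x^3 - 345 over Q.)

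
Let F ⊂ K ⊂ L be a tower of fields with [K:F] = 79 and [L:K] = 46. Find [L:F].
[L:F] = 3634

The tower law says that for any tower of field extensions F ⊂ K ⊂ L with finite degrees, [L:F] = [L:K] · [K:F]. Here this gives [L:F] = 46 · 79 = 3634.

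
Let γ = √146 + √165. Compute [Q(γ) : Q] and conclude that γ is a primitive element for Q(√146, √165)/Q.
[Q(γ) : Q] = 4 (equivalently, Q(γ) = Q(√146, √165))

Obviously Q(γ) ⊆ Q(√146, √165), and [Q(√146, √165):Q] = 4 (since 146, 165 are distinct squarefree integers > 1 with 24090 not a perfect square). To show equality we compute the minimal polynomial of γ. From γ = √146 + √165: γ^2 = 146 + 2√(24090) + 165 = 311 + 2√(24090), so γ^2 - 311 = 2√(24090); squaring, (γ^2 - 311)^2 = 4·24090, i.e. γ^4 - 622γ^2 + 96721 - 96360 = 0, i.e. γ^4 - 622γ^2 + 361 = 0. So γ is a root of x^4 - 622x^2 + 361. This polynomial is irreducible over Q: it has no rational root (each ±√146 ± √165 is irrational), and any factorization into two quadratics over Q would force √(24090) ∈ Q (pairing opposite roots) or √146, √165 ∈ Q (other pairings), all impossible. Hence [Q(γ):Q] = 4 = [Q(√146, √165):Q], so Q(γ) = Q(√146, √165).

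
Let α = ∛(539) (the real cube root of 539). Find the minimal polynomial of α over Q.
m_α(x) = x^3 - 539

α satisfies α^3 = 539, so x^3 - 539 annihilates α. By the rational root test, a rational root p/q (in lowest terms) of x^3 - 539 would satisfy p^3 = 539 q^3, forcing q = 1 and p^3 = 539; but 539 is not a perfect cube, contradiction. A monic cubic over Q with no rational root is irreducible (any nontrivial factorization would include a linear factor). Hence x^3 - 539 is the minimal polynomial of α, and in particular [Q(α):Q] = 3.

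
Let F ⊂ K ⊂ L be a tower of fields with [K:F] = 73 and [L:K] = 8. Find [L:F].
[L:F] = 584

The tower law says that for any tower of field extensions F ⊂ K ⊂ L with finite degrees, [L:F] = [L:K] · [K:F]. Here this gives [L:F] = 8 · 73 = 584.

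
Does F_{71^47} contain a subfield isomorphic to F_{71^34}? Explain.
No: F_{71^34} is not a subfield of F_{71^47}

F_{p^m} embeds in F_{p^n} iff m | n. Here 34 ∤ 47 (since 47 = 1·34 + 13 with remainder 13 ≠ 0), so F_{71^34} is not a subfield of F_{71^47}. Equivalently: if it were, the tower law would give 34 = [F_{71^34}:F_71] dividing [F_{71^47}:F_71] = 47, contradiction.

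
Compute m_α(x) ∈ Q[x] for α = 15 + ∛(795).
m_α(x) = x^3 - 45x^2 + 675x - 4170

Set β = α - 15 = ∛(795), so β^3 = 795. Then (α - 15)^3 - 795 = 0, i.e. α is a root of g(x) = (x - 15)^3 - 795 = x^3 - 45x^2 + 675x - 4170. Since g(x) = h(x - 15) where h(x) = x^3 - 795, and h is irreducible over Q (because 795 is not a perfect cube, so h has no rational root, and a monic cubic with no rational root is irreducible), g is also irreducible (irreducibility is preserved under the substitution x → x - 15). Hence m_α(x) = x^3 - 45x^2 + 675x - 4170.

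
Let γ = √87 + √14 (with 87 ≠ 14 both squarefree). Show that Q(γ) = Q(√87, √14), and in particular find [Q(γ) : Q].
[Q(γ) : Q] = 4 (equivalently, Q(γ) = Q(√87, √14))

Obviously Q(γ) ⊆ Q(√87, √14), and [Q(√87, √14):Q] = 4 (since 87, 14 are distinct squarefree integers > 1 with 1218 not a perfect square). To show equality we compute the minimal polynomial of γ. From γ = √87 + √14: γ^2 = 87 + 2√(1218) + 14 = 101 + 2√(1218), so γ^2 - 101 = 2√(1218); squaring, (γ^2 - 101)^2 = 4·1218, i.e. γ^4 - 202γ^2 + 10201 - 4872 = 0, i.e. γ^4 - 202γ^2 + 5329 = 0. So γ is a root of x^4 - 202x^2 + 5329. This polynomial is irreducible over Q: it has no rational root (each ±√87 ± √14 is irrational), and any factorization into two quadratics over Q would force √(1218) ∈ Q (pairing opposite roots) or √87, √14 ∈ Q (other pairings), all impossible. Hence [Q(γ):Q] = 4 = [Q(√87, √14):Q], so Q(γ) = Q(√87, √14).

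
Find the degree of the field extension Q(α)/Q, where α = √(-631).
[Q(α):Q] = 2

[Q(α):Q] equals the degree of the minimal polynomial of α. Here α^2 = -631 and x^2 + 631 is irreducible (d = -631 is squarefree, ≠ 1, hence not a square), so deg(m_α) = 2. Thus [Q(α):Q] = 2.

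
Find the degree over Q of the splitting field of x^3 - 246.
[K : Q] = 6

The roots of x^3 - 246 are ∛246, ω∛246, ω^2∛246 where ω = e^(2πi/3) is a primitive cube root of unity, so K = Q(∛246, ω). Now [Q(∛246):Q] = 3 (since 246 is not a perfect cube, x^3 - 246 is irreducible) and [Q(ω):Q] = 2. Both 2 and 3 divide [K:Q], and [K:Q] ≤ 3·2 = 6, so [K:Q] = 6. (Equivalently: Q(∛246) ⊂ R but ω ∉ R, so [K : Q(∛246)] = 2.)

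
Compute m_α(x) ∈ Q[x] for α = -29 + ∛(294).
m_α(x) = x^3 + 87x^2 + 2523x + 24095

Set β = α + 29 = ∛(294), so β^3 = 294. Then (α + 29)^3 - 294 = 0, i.e. α is a root of g(x) = (x + 29)^3 - 294 = x^3 + 87x^2 + 2523x + 24095. Since g(x) = h(x + 29) where h(x) = x^3 - 294, and h is irreducible over Q (because 294 is not a perfect cube, so h has no rational root, and a monic cubic with no rational root is irreducible), g is also irreducible (irreducibility is preserved under the substitution x → x + 29). Hence m_α(x) = x^3 + 87x^2 + 2523x + 24095.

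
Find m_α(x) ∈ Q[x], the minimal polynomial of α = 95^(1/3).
m_α(x) = x^3 - 95

α satisfies α^3 = 95, so x^3 - 95 annihilates α. By the rational root test, a rational root p/q (in lowest terms) of x^3 - 95 would satisfy p^3 = 95 q^3, forcing q = 1 and p^3 = 95; but 95 is not a perfect cube, contradiction. A monic cubic over Q with no rational root is irreducible (any nontrivial factorization would include a linear factor). Hence x^3 - 95 is the minimal polynomial of α, and in particular [Q(α):Q] = 3.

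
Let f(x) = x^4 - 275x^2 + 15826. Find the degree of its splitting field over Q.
[K : Q] = 4

Solving the quadratic in x^2: x^2 = (275 ± √(275^2 - 4·15826))/2 = (275 ± √12321)/2 = (275 ± 111)/2, giving x^2 = 82 or x^2 = 193. So f(x) = (x^2 - 82)(x^2 - 193) and the roots of f are ±√82, ±√193. Hence the splitting field is K = Q(√82, √193). Since 82 and 193 are distinct squarefree integers > 1, their product 15826 is not a perfect square, so √193 ∉ Q(√82). By the tower law [K:Q] = [Q(√82,√193):Q(√82)] · [Q(√82):Q] = 2 · 2 = 4.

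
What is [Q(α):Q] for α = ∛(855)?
[Q(α):Q] = 3

The minimal polynomial of α is x^3 - 855, irreducible over Q since 855 is not a perfect cube (so x^3 - 855 has no rational root). Hence [Q(α):Q] = deg(m_α) = 3.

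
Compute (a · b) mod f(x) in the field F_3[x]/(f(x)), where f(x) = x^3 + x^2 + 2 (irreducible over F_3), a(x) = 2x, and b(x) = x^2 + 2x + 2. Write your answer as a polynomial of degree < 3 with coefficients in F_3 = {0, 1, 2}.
a · b ≡ 2x^2 + x + 2 (mod f(x))

Multiply in F_3[x]: a(x)·b(x) = (2x)·(x^2 + 2x + 2) = 2x^3 + x^2 + x. This has degree ≥ 3, so divide by f(x) over F_3: 2x^3 + x^2 + x = (2)·(x^3 + x^2 + 2) + (2x^2 + x + 2). Hence a·b ≡ 2x^2 + x + 2 (mod f). (F_3[x]/(f) is a field with 3^3 = 27 elements since f is irreducible of degree 3.)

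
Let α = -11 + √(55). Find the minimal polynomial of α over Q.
m_α(x) = x^2 + 22x + 66

From α + 11 = √(55), squaring gives (α + 11)^2 = 55, i.e. α^2 + 22α + 121 = 55, so α^2 + 22α + 66 = 0. The discriminant of x^2 + 22x + 66 is (22)^2 - 4·(66) = 484 - 264 = 220, and 4·(55) is not a perfect square in Q since 55 is squarefree and ≠ 1. Hence x^2 + 22x + 66 is irreducible over Q and is the minimal polynomial of α.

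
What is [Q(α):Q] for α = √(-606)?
[Q(α):Q] = 2

[Q(α):Q] equals the degree of the minimal polynomial of α. Here α^2 = -606 and x^2 + 606 is irreducible (d = -606 is squarefree, ≠ 1, hence not a square), so deg(m_α) = 2. Thus [Q(α):Q] = 2.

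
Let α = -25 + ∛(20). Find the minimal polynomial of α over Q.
m_α(x) = x^3 + 75x^2 + 1875x + 15605

Set β = α + 25 = ∛(20), so β^3 = 20. Then (α + 25)^3 - 20 = 0, i.e. α is a root of g(x) = (x + 25)^3 - 20 = x^3 + 75x^2 + 1875x + 15605. Since g(x) = h(x + 25) where h(x) = x^3 - 20, and h is irreducible over Q (because 20 is not a perfect cube, so h has no rational root, and a monic cubic with no rational root is irreducible), g is also irreducible (irreducibility is preserved under the substitution x → x + 25). Hence m_α(x) = x^3 + 75x^2 + 1875x + 15605.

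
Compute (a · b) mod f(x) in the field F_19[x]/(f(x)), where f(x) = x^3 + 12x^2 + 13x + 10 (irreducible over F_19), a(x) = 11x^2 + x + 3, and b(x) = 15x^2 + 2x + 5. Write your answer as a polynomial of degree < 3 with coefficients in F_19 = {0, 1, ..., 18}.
a · b ≡ 12x^2 + 3x + 8 (mod f(x))

Multiply in F_19[x]: a(x)·b(x) = (11x^2 + x + 3)·(15x^2 + 2x + 5) = 13x^4 + 18x^3 + 7x^2 + 11x + 15. This has degree ≥ 3, so divide by f(x) over F_19: 13x^4 + 18x^3 + 7x^2 + 11x + 15 = (13x + 14)·(x^3 + 12x^2 + 13x + 10) + (12x^2 + 3x + 8). Hence a·b ≡ 12x^2 + 3x + 8 (mod f). (F_19[x]/(f) is a field with 19^3 = 6859 elements since f is irreducible of degree 3.)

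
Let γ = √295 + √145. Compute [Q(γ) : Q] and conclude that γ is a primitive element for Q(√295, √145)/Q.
[Q(γ) : Q] = 4 (equivalently, Q(γ) = Q(√295, √145))

Obviously Q(γ) ⊆ Q(√295, √145), and [Q(√295, √145):Q] = 4 (since 295, 145 are distinct squarefree integers > 1 with 42775 not a perfect square). To show equality we compute the minimal polynomial of γ. From γ = √295 + √145: γ^2 = 295 + 2√(42775) + 145 = 440 + 2√(42775), so γ^2 - 440 = 2√(42775); squaring, (γ^2 - 440)^2 = 4·42775, i.e. γ^4 - 880γ^2 + 193600 - 171100 = 0, i.e. γ^4 - 880γ^2 + 22500 = 0. So γ is a root of x^4 - 880x^2 + 22500. This polynomial is irreducible over Q: it has no rational root (each ±√295 ± √145 is irrational), and any factorization into two quadratics over Q would force √(42775) ∈ Q (pairing opposite roots) or √295, √145 ∈ Q (other pairings), all impossible. Hence [Q(γ):Q] = 4 = [Q(√295, √145):Q], so Q(γ) = Q(√295, √145).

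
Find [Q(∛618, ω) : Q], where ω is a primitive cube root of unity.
[Q(∛618, ω) : Q] = 6

[Q(∛618):Q] = 3 (min poly x^3 - 618, irreducible since 618 is not a perfect cube). [Q(ω):Q] = 2 (min poly x^2 + x + 1). Since Q(∛618) ⊂ R and ω ∉ R, we have ω ∉ Q(∛618), so x^2 + x + 1 remains irreducible over Q(∛618) and [Q(∛618, ω) : Q(∛618)] = 2. By the tower law, [Q(∛618, ω) : Q] = 3 · 2 = 6. (In fact Q(∛618, ω) is the splitting field of x^3 - 618 over Q.)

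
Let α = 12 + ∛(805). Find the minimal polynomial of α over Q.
m_α(x) = x^3 - 36x^2 + 432x - 2533

Set β = α - 12 = ∛(805), so β^3 = 805. Then (α - 12)^3 - 805 = 0, i.e. α is a root of g(x) = (x - 12)^3 - 805 = x^3 - 36x^2 + 432x - 2533. Since g(x) = h(x - 12) where h(x) = x^3 - 805, and h is irreducible over Q (because 805 is not a perfect cube, so h has no rational root, and a monic cubic with no rational root is irreducible), g is also irreducible (irreducibility is preserved under the substitution x → x - 12). Hence m_α(x) = x^3 - 36x^2 + 432x - 2533.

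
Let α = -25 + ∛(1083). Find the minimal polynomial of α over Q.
m_α(x) = x^3 + 75x^2 + 1875x + 14542

Set β = α + 25 = ∛(1083), so β^3 = 1083. Then (α + 25)^3 - 1083 = 0, i.e. α is a root of g(x) = (x + 25)^3 - 1083 = x^3 + 75x^2 + 1875x + 14542. Since g(x) = h(x + 25) where h(x) = x^3 - 1083, and h is irreducible over Q (because 1083 is not a perfect cube, so h has no rational root, and a monic cubic with no rational root is irreducible), g is also irreducible (irreducibility is preserved under the substitution x → x + 25). Hence m_α(x) = x^3 + 75x^2 + 1875x + 14542.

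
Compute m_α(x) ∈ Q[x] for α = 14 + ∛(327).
m_α(x) = x^3 - 42x^2 + 588x - 3071

Set β = α - 14 = ∛(327), so β^3 = 327. Then (α - 14)^3 - 327 = 0, i.e. α is a root of g(x) = (x - 14)^3 - 327 = x^3 - 42x^2 + 588x - 3071. Since g(x) = h(x - 14) where h(x) = x^3 - 327, and h is irreducible over Q (because 327 is not a perfect cube, so h has no rational root, and a monic cubic with no rational root is irreducible), g is also irreducible (irreducibility is preserved under the substitution x → x - 14). Hence m_α(x) = x^3 - 42x^2 + 588x - 3071.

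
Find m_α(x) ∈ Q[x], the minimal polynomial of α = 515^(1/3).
m_α(x) = x^3 - 515

α satisfies α^3 = 515, so x^3 - 515 annihilates α. By the rational root test, a rational root p/q (in lowest terms) of x^3 - 515 would satisfy p^3 = 515 q^3, forcing q = 1 and p^3 = 515; but 515 is not a perfect cube, contradiction. A monic cubic over Q with no rational root is irreducible (any nontrivial factorization would include a linear factor). Hence x^3 - 515 is the minimal polynomial of α, and in particular [Q(α):Q] = 3.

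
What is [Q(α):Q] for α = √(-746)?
[Q(α):Q] = 2

[Q(α):Q] equals the degree of the minimal polynomial of α. Here α^2 = -746 and x^2 + 746 is irreducible (d = -746 is squarefree, ≠ 1, hence not a square), so deg(m_α) = 2. Thus [Q(α):Q] = 2.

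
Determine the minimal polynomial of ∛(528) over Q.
m_α(x) = x^3 - 528

α satisfies α^3 = 528, so x^3 - 528 annihilates α. By the rational root test, a rational root p/q (in lowest terms) of x^3 - 528 would satisfy p^3 = 528 q^3, forcing q = 1 and p^3 = 528; but 528 is not a perfect cube, contradiction. A monic cubic over Q with no rational root is irreducible (any nontrivial factorization would include a linear factor). Hence x^3 - 528 is the minimal polynomial of α, and in particular [Q(α):Q] = 3.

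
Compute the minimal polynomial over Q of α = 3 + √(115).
m_α(x) = x^2 - 6x - 106

From α - 3 = √(115), squaring gives (α - 3)^2 = 115, i.e. α^2 - 6α + 9 = 115, so α^2 - 6α - 106 = 0. The discriminant of x^2 - 6x - 106 is (-6)^2 - 4·(-106) = 36 + 424 = 460, and 4·(115) is not a perfect square in Q since 115 is squarefree and ≠ 1. Hence x^2 - 6x - 106 is irreducible over Q and is the minimal polynomial of α.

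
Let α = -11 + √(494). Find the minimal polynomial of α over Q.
m_α(x) = x^2 + 22x - 373

From α + 11 = √(494), squaring gives (α + 11)^2 = 494, i.e. α^2 + 22α + 121 = 494, so α^2 + 22α - 373 = 0. The discriminant of x^2 + 22x - 373 is (22)^2 - 4·(-373) = 484 + 1492 = 1976, and 4·(494) is not a perfect square in Q since 494 is squarefree and ≠ 1. Hence x^2 + 22x - 373 is irreducible over Q and is the minimal polynomial of α.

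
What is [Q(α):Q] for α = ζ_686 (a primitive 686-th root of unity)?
[Q(α):Q] = 294

The minimal polynomial of ζ_686 over Q is the 686-th cyclotomic polynomial Φ_686(x), which is irreducible over Q and has degree φ(686) = 294. Hence [Q(α):Q] = φ(686) = 294.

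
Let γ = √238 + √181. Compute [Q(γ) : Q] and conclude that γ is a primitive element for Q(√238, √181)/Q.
[Q(γ) : Q] = 4 (equivalently, Q(γ) = Q(√238, √181))

Obviously Q(γ) ⊆ Q(√238, √181), and [Q(√238, √181):Q] = 4 (since 238, 181 are distinct squarefree integers > 1 with 43078 not a perfect square). To show equality we compute the minimal polynomial of γ. From γ = √238 + √181: γ^2 = 238 + 2√(43078) + 181 = 419 + 2√(43078), so γ^2 - 419 = 2√(43078); squaring, (γ^2 - 419)^2 = 4·43078, i.e. γ^4 - 838γ^2 + 175561 - 172312 = 0, i.e. γ^4 - 838γ^2 + 3249 = 0. So γ is a root of x^4 - 838x^2 + 3249. This polynomial is irreducible over Q: it has no rational root (each ±√238 ± √181 is irrational), and any factorization into two quadratics over Q would force √(43078) ∈ Q (pairing opposite roots) or √238, √181 ∈ Q (other pairings), all impossible. Hence [Q(γ):Q] = 4 = [Q(√238, √181):Q], so Q(γ) = Q(√238, √181).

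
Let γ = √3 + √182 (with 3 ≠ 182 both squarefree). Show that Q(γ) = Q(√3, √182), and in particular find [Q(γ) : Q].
[Q(γ) : Q] = 4 (equivalently, Q(γ) = Q(√3, √182))

Obviously Q(γ) ⊆ Q(√3, √182), and [Q(√3, √182):Q] = 4 (since 3, 182 are distinct squarefree integers > 1 with 546 not a perfect square). To show equality we compute the minimal polynomial of γ. From γ = √3 + √182: γ^2 = 3 + 2√(546) + 182 = 185 + 2√(546), so γ^2 - 185 = 2√(546); squaring, (γ^2 - 185)^2 = 4·546, i.e. γ^4 - 370γ^2 + 34225 - 2184 = 0, i.e. γ^4 - 370γ^2 + 32041 = 0. So γ is a root of x^4 - 370x^2 + 32041. This polynomial is irreducible over Q: it has no rational root (each ±√3 ± √182 is irrational), and any factorization into two quadratics over Q would force √(546) ∈ Q (pairing opposite roots) or √3, √182 ∈ Q (other pairings), all impossible. Hence [Q(γ):Q] = 4 = [Q(√3, √182):Q], so Q(γ) = Q(√3, √182).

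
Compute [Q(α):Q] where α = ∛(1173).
[Q(α):Q] = 3

The minimal polynomial of α is x^3 - 1173, irreducible over Q since 1173 is not a perfect cube (so x^3 - 1173 has no rational root). Hence [Q(α):Q] = deg(m_α) = 3.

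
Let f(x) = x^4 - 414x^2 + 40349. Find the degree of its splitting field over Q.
[K : Q] = 4

Solving the quadratic in x^2: x^2 = (414 ± √(414^2 - 4·40349))/2 = (414 ± √10000)/2 = (414 ± 100)/2, giving x^2 = 257 or x^2 = 157. So f(x) = (x^2 - 257)(x^2 - 157) and the roots of f are ±√257, ±√157. Hence the splitting field is K = Q(√257, √157). Since 257 and 157 are distinct squarefree integers > 1, their product 40349 is not a perfect square, so √157 ∉ Q(√257). By the tower law [K:Q] = [Q(√257,√157):Q(√257)] · [Q(√257):Q] = 2 · 2 = 4.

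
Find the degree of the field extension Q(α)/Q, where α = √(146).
[Q(α):Q] = 2

[Q(α):Q] equals the degree of the minimal polynomial of α. Here α^2 = 146 and x^2 - 146 is irreducible (d = 146 is squarefree, ≠ 1, hence not a square), so deg(m_α) = 2. Thus [Q(α):Q] = 2.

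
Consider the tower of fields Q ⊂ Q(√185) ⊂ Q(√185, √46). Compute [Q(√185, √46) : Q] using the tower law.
[Q(√185, √46) : Q] = 4

[Q(√185):Q] = 2 (min poly x^2 - 185, irreducible since 185 is squarefree > 1). For the top step, suppose √46 ∈ Q(√185), say √46 = c + d√185 with c, d ∈ Q. Squaring: 46 = c^2 + 185d^2 + 2cd√185. Since √185 ∉ Q this forces 2cd = 0. If d = 0 then √46 = c ∈ Q, contradicting 46 squarefree > 1. If c = 0 then 46 = 185d^2, so 185·46 = (185d)^2 is a perfect square in Q — but 185·46 = 8510 is not a perfect square (since 185 and 46 are distinct squarefree integers). Contradiction. Hence √46 ∉ Q(√185), so x^2 - 46 stays irreducible over Q(√185) and [Q(√185, √46) : Q(√185)] = 2. By the tower law, [Q(√185, √46) : Q] = 2 · 2 = 4.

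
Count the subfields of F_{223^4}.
F_{223^4} has 3 subfields

The subfields of F_{p^n} are exactly the fields F_{p^d} for d | n (each is the fixed field of the unique index-d subgroup of Gal(F_{p^n}/F_p) ≅ Z/nZ). The divisors of n = 4 are {1, 2, 4}, giving 3 subfields: F_{223^1}, F_{223^2}, F_{223^4}.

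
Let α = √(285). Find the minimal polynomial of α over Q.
m_α(x) = x^2 - 285

α satisfies α^2 - 285 = 0, so x^2 - 285 annihilates α. Since d = 285 is squarefree and ≠ 1, it is not a perfect square in Q, so x^2 - 285 has no rational root and is therefore irreducible over Q (a degree-2 polynomial over a field is irreducible iff it has no root). Hence m_α(x) = x^2 - 285.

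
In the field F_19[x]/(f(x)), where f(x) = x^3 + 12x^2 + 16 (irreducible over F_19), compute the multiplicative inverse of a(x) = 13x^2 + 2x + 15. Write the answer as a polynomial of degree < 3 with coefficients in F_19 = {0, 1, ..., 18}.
a(x)^(-1) ≡ 3x^2 + 9x + 7 (mod f(x))

Since f is irreducible over F_19, F_19[x]/(f) is a field and a(x) ≠ 0 has an inverse. Apply the extended Euclidean algorithm to f(x) and a(x) in F_19[x]: f(x) = (3x + 18)·a(x) + (14x + 12);  a(x) = (5x + 4)·(14x + 12) + (5). The last nonzero remainder is the constant 5 = gcd(f, a) in F_19. Back-substituting through the division chain expresses 5 = s(x)·a(x) + t(x)·f(x) with s(x) ≡ 15x^2 + 7x + 16 (mod f), so (15x^2 + 7x + 16)·a(x) ≡ 5 (mod f). Multiplying by 5^(-1) ≡ 4 in F_19 gives a(x)^(-1) ≡ 4·(15x^2 + 7x + 16) ≡ 3x^2 + 9x + 7 (mod f). Check: (13x^2 + 2x + 15)·(3x^2 + 9x + 7) = x^4 + 9x^3 + 2x^2 + 16x + 10 ≡ 1 (mod x^3 + 12x^2 + 16).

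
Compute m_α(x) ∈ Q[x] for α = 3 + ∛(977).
m_α(x) = x^3 - 9x^2 + 27x - 1004

Set β = α - 3 = ∛(977), so β^3 = 977. Then (α - 3)^3 - 977 = 0, i.e. α is a root of g(x) = (x - 3)^3 - 977 = x^3 - 9x^2 + 27x - 1004. Since g(x) = h(x - 3) where h(x) = x^3 - 977, and h is irreducible over Q (because 977 is not a perfect cube, so h has no rational root, and a monic cubic with no rational root is irreducible), g is also irreducible (irreducibility is preserved under the substitution x → x - 3). Hence m_α(x) = x^3 - 9x^2 + 27x - 1004.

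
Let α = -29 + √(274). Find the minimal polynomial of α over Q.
m_α(x) = x^2 + 58x + 567

From α + 29 = √(274), squaring gives (α + 29)^2 = 274, i.e. α^2 + 58α + 841 = 274, so α^2 + 58α + 567 = 0. The discriminant of x^2 + 58x + 567 is (58)^2 - 4·(567) = 3364 - 2268 = 1096, and 4·(274) is not a perfect square in Q since 274 is squarefree and ≠ 1. Hence x^2 + 58x + 567 is irreducible over Q and is the minimal polynomial of α.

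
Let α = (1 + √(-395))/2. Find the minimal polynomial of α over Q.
m_α(x) = x^2 - x + 99

From 2α - 1 = √(-395), squaring gives (2α - 1)^2 = -395, i.e. 4α^2 - 4α + 1 = -395, so α^2 - α + (1 + 395)/4 = 0. Since -395 ≡ 1 (mod 4), (1 + 395)/4 = 99 ∈ Z. The polynomial x^2 - x + 99 has discriminant 1 - 4·(99) = -395, which is not a perfect square in Q (d = -395 is squarefree and ≠ 1), so x^2 - x + 99 is irreducible over Q. It is the minimal polynomial of α.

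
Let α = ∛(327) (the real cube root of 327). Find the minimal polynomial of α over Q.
m_α(x) = x^3 - 327

α satisfies α^3 = 327, so x^3 - 327 annihilates α. By the rational root test, a rational root p/q (in lowest terms) of x^3 - 327 would satisfy p^3 = 327 q^3, forcing q = 1 and p^3 = 327; but 327 is not a perfect cube, contradiction. A monic cubic over Q with no rational root is irreducible (any nontrivial factorization would include a linear factor). Hence x^3 - 327 is the minimal polynomial of α, and in particular [Q(α):Q] = 3.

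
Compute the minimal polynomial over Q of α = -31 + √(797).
m_α(x) = x^2 + 62x + 164

From α + 31 = √(797), squaring gives (α + 31)^2 = 797, i.e. α^2 + 62α + 961 = 797, so α^2 + 62α + 164 = 0. The discriminant of x^2 + 62x + 164 is (62)^2 - 4·(164) = 3844 - 656 = 3188, and 4·(797) is not a perfect square in Q since 797 is squarefree and ≠ 1. Hence x^2 + 62x + 164 is irreducible over Q and is the minimal polynomial of α.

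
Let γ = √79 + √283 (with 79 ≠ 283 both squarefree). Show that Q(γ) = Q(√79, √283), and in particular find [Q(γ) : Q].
[Q(γ) : Q] = 4 (equivalently, Q(γ) = Q(√79, √283))

Obviously Q(γ) ⊆ Q(√79, √283), and [Q(√79, √283):Q] = 4 (since 79, 283 are distinct squarefree integers > 1 with 22357 not a perfect square). To show equality we compute the minimal polynomial of γ. From γ = √79 + √283: γ^2 = 79 + 2√(22357) + 283 = 362 + 2√(22357), so γ^2 - 362 = 2√(22357); squaring, (γ^2 - 362)^2 = 4·22357, i.e. γ^4 - 724γ^2 + 131044 - 89428 = 0, i.e. γ^4 - 724γ^2 + 41616 = 0. So γ is a root of x^4 - 724x^2 + 41616. This polynomial is irreducible over Q: it has no rational root (each ±√79 ± √283 is irrational), and any factorization into two quadratics over Q would force √(22357) ∈ Q (pairing opposite roots) or √79, √283 ∈ Q (other pairings), all impossible. Hence [Q(γ):Q] = 4 = [Q(√79, √283):Q], so Q(γ) = Q(√79, √283).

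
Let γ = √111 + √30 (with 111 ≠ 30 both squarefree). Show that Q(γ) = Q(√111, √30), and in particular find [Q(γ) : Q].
[Q(γ) : Q] = 4 (equivalently, Q(γ) = Q(√111, √30))

Obviously Q(γ) ⊆ Q(√111, √30), and [Q(√111, √30):Q] = 4 (since 111, 30 are distinct squarefree integers > 1 with 3330 not a perfect square). To show equality we compute the minimal polynomial of γ. From γ = √111 + √30: γ^2 = 111 + 2√(3330) + 30 = 141 + 2√(3330), so γ^2 - 141 = 2√(3330); squaring, (γ^2 - 141)^2 = 4·3330, i.e. γ^4 - 282γ^2 + 19881 - 13320 = 0, i.e. γ^4 - 282γ^2 + 6561 = 0. So γ is a root of x^4 - 282x^2 + 6561. This polynomial is irreducible over Q: it has no rational root (each ±√111 ± √30 is irrational), and any factorization into two quadratics over Q would force √(3330) ∈ Q (pairing opposite roots) or √111, √30 ∈ Q (other pairings), all impossible. Hence [Q(γ):Q] = 4 = [Q(√111, √30):Q], so Q(γ) = Q(√111, √30).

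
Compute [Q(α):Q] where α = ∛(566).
[Q(α):Q] = 3

The minimal polynomial of α is x^3 - 566, irreducible over Q since 566 is not a perfect cube (so x^3 - 566 has no rational root). Hence [Q(α):Q] = deg(m_α) = 3.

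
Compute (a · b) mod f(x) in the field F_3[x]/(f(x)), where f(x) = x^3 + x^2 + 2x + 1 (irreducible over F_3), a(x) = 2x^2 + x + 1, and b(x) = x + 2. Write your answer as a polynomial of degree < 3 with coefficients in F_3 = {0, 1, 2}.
a · b ≡ 2x (mod f(x))

Multiply in F_3[x]: a(x)·b(x) = (2x^2 + x + 1)·(x + 2) = 2x^3 + 2x^2 + 2. This has degree ≥ 3, so divide by f(x) over F_3: 2x^3 + 2x^2 + 2 = (2)·(x^3 + x^2 + 2x + 1) + (2x). Hence a·b ≡ 2x (mod f). (F_3[x]/(f) is a field with 3^3 = 27 elements since f is irreducible of degree 3.)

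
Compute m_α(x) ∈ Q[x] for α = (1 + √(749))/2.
m_α(x) = x^2 - x - 187

From 2α - 1 = √(749), squaring gives (2α - 1)^2 = 749, i.e. 4α^2 - 4α + 1 = 749, so α^2 - α + (1 - 749)/4 = 0. Since 749 ≡ 1 (mod 4), (1 - 749)/4 = -187 ∈ Z. The polynomial x^2 - x - 187 has discriminant 1 - 4·(-187) = 749, which is not a perfect square in Q (d = 749 is squarefree and ≠ 1), so x^2 - x - 187 is irreducible over Q. It is the minimal polynomial of α.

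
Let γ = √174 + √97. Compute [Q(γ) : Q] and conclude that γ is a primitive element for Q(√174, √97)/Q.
[Q(γ) : Q] = 4 (equivalently, Q(γ) = Q(√174, √97))

Obviously Q(γ) ⊆ Q(√174, √97), and [Q(√174, √97):Q] = 4 (since 174, 97 are distinct squarefree integers > 1 with 16878 not a perfect square). To show equality we compute the minimal polynomial of γ. From γ = √174 + √97: γ^2 = 174 + 2√(16878) + 97 = 271 + 2√(16878), so γ^2 - 271 = 2√(16878); squaring, (γ^2 - 271)^2 = 4·16878, i.e. γ^4 - 542γ^2 + 73441 - 67512 = 0, i.e. γ^4 - 542γ^2 + 5929 = 0. So γ is a root of x^4 - 542x^2 + 5929. This polynomial is irreducible over Q: it has no rational root (each ±√174 ± √97 is irrational), and any factorization into two quadratics over Q would force √(16878) ∈ Q (pairing opposite roots) or √174, √97 ∈ Q (other pairings), all impossible. Hence [Q(γ):Q] = 4 = [Q(√174, √97):Q], so Q(γ) = Q(√174, √97).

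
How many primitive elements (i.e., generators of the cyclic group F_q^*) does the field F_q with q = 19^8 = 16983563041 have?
There are φ(16983563040) = 4237885440 primitive elements

F_q^* is cyclic of order q - 1 = 16983563040. A cyclic group of order m has exactly φ(m) generators. Here m = 16983563040 = 2^5 · 3^2 · 5 · 17 · 181 · 3833, so the number of primitive elements is φ(16983563040) = 4237885440.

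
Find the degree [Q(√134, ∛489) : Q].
[Q(√134, ∛489) : Q] = 6

Let L = Q(√134, ∛489). Since Q(√134) ⊂ L and [Q(√134):Q] = 2, the tower law gives 2 | [L:Q]. Likewise Q(∛489) ⊂ L with [Q(∛489):Q] = 3 (because 489 is not a perfect cube), so 3 | [L:Q]. As gcd(2,3) = 1, [L:Q] is divisible by 6. Conversely L is generated over Q by √134 and ∛489, so [L:Q] ≤ 2·3 = 6. Therefore [Q(√134, ∛489) : Q] = 6.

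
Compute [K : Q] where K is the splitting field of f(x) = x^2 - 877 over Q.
[K : Q] = 2

f(x) = x^2 - 877 factors as (x - √877)(x + √877). The splitting field is K = Q(√877). Since 877 is squarefree and > 1, it is not a perfect square, so x^2 - 877 is irreducible over Q and [Q(√877) : Q] = 2. Hence [K : Q] = 2.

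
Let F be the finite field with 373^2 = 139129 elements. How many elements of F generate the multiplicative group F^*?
There are φ(139128) = 38400 primitive elements

F_q^* is cyclic of order q - 1 = 139128. A cyclic group of order m has exactly φ(m) generators. Here m = 139128 = 2^3 · 3 · 11 · 17 · 31, so the number of primitive elements is φ(139128) = 38400.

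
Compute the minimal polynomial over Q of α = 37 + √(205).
m_α(x) = x^2 - 74x + 1164

From α - 37 = √(205), squaring gives (α - 37)^2 = 205, i.e. α^2 - 74α + 1369 = 205, so α^2 - 74α + 1164 = 0. The discriminant of x^2 - 74x + 1164 is (-74)^2 - 4·(1164) = 5476 - 4656 = 820, and 4·(205) is not a perfect square in Q since 205 is squarefree and ≠ 1. Hence x^2 - 74x + 1164 is irreducible over Q and is the minimal polynomial of α.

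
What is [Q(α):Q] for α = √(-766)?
[Q(α):Q] = 2

[Q(α):Q] equals the degree of the minimal polynomial of α. Here α^2 = -766 and x^2 + 766 is irreducible (d = -766 is squarefree, ≠ 1, hence not a square), so deg(m_α) = 2. Thus [Q(α):Q] = 2.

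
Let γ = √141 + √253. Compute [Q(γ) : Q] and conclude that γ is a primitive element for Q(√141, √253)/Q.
[Q(γ) : Q] = 4 (equivalently, Q(γ) = Q(√141, √253))

Obviously Q(γ) ⊆ Q(√141, √253), and [Q(√141, √253):Q] = 4 (since 141, 253 are distinct squarefree integers > 1 with 35673 not a perfect square). To show equality we compute the minimal polynomial of γ. From γ = √141 + √253: γ^2 = 141 + 2√(35673) + 253 = 394 + 2√(35673), so γ^2 - 394 = 2√(35673); squaring, (γ^2 - 394)^2 = 4·35673, i.e. γ^4 - 788γ^2 + 155236 - 142692 = 0, i.e. γ^4 - 788γ^2 + 12544 = 0. So γ is a root of x^4 - 788x^2 + 12544. This polynomial is irreducible over Q: it has no rational root (each ±√141 ± √253 is irrational), and any factorization into two quadratics over Q would force √(35673) ∈ Q (pairing opposite roots) or √141, √253 ∈ Q (other pairings), all impossible. Hence [Q(γ):Q] = 4 = [Q(√141, √253):Q], so Q(γ) = Q(√141, √253).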